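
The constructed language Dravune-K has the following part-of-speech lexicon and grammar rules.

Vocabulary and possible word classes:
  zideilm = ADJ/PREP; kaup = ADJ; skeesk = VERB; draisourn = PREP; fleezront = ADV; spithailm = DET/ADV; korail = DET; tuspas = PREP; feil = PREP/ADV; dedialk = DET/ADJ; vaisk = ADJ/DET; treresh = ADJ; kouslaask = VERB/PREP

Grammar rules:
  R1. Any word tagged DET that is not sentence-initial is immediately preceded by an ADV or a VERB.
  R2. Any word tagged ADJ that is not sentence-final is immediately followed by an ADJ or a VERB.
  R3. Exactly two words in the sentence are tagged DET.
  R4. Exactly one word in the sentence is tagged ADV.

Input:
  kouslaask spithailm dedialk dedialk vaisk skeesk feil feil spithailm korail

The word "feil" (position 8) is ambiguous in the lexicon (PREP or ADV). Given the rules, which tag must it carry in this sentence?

Candidates per position — 1:kouslaask {VERB,PREP}; 2:spithailm {DET,ADV}; 3:dedialk {DET,ADJ}; 4:dedialk {DET,ADJ}; 5:vaisk {ADJ,DET}; 6:skeesk {VERB}; 7:feil {PREP,ADV}; 8:feil {PREP,ADV}; 9:spithailm {DET,ADV}; 10:korail {DET}.
Position 4: DET is ruled out by rule 1; that leaves ADJ.
Position 5: DET is ruled out by rule 1; that leaves ADJ.
Position 9: DET is ruled out by rule 1; that leaves ADV.
Position 2: ADV is ruled out by rule 4; that leaves DET.
Position 3: DET is ruled out by rule 1; that leaves ADJ.
Position 7: ADV is ruled out by rule 4; that leaves PREP.
Position 8: ADV is ruled out by rule 4; that leaves PREP.
Position 1: PREP is ruled out by rule 1; that leaves VERB.
So the tagging must be: VERB DET ADJ ADJ ADJ VERB PREP PREP ADV DET.
Checking: rule 1 satisfied; rule 2 satisfied; rule 3 satisfied; rule 4 satisfied.

PREP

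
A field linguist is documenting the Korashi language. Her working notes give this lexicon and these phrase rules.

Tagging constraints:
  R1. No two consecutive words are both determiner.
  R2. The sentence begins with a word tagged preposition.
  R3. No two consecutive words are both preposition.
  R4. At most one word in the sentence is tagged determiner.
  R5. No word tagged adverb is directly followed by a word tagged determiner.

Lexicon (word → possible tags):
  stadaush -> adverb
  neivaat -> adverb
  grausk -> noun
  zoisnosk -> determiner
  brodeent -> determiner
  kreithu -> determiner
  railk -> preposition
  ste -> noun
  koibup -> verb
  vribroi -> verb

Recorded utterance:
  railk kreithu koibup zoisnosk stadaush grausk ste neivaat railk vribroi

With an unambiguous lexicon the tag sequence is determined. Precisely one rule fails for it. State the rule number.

4

Fixed tagging: preposition determiner verb determiner adverb noun noun adverb preposition verb.
Checking each rule: R1 pass, R2 pass, R3 pass, R4 fail, R5 pass.
Only rule 4 fails.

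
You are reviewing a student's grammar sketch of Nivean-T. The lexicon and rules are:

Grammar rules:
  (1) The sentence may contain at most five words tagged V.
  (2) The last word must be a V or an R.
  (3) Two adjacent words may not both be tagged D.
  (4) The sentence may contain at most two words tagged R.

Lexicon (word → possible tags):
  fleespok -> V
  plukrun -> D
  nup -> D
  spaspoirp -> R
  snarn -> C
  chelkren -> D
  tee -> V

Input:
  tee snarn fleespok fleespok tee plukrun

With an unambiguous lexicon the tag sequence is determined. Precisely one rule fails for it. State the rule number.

Fixed tagging: V C V V V D.
Rule check: R1 ✓, R2 ✗, R3 ✓, R4 ✓.
Only rule 2 fails.

2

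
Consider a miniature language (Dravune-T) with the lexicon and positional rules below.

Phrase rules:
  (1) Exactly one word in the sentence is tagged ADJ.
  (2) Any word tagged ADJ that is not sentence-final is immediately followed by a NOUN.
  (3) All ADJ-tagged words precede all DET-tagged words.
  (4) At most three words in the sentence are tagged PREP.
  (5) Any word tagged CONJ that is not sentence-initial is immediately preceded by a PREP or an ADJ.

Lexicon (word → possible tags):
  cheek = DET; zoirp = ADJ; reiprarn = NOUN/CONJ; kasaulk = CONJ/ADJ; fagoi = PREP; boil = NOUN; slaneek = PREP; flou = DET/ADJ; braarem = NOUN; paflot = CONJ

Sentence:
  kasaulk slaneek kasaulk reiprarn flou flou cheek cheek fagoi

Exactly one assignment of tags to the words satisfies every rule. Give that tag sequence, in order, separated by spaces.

Candidates per position — 1:kasaulk {CONJ,ADJ}; 2:slaneek {PREP}; 3:kasaulk {CONJ,ADJ}; 4:reiprarn {NOUN,CONJ}; 5:flou {DET,ADJ}; 6:flou {DET,ADJ}; 7:cheek {DET}; 8:cheek {DET}; 9:fagoi {PREP}.
Position 1: tagging it ADJ would leave rule 2 unsatisfiable, so it must be CONJ.
Position 5: tagging it ADJ would leave rule 2 unsatisfiable, so it must be DET.
Position 6: tagging it ADJ would leave rule 2 unsatisfiable, so it must be DET.
Position 3: tagging it CONJ would leave rule 1 unsatisfiable, so it must be ADJ.
Position 4: tagging it CONJ would leave rule 2 unsatisfiable, so it must be NOUN.
That leaves exactly one tagging: CONJ PREP ADJ NOUN DET DET DET DET PREP.
Verifying each rule — rule 1 satisfied; rule 2 satisfied; rule 3 satisfied; rule 4 satisfied; rule 5 satisfied.

CONJ PREP ADJ NOUN DET DET DET DET PREP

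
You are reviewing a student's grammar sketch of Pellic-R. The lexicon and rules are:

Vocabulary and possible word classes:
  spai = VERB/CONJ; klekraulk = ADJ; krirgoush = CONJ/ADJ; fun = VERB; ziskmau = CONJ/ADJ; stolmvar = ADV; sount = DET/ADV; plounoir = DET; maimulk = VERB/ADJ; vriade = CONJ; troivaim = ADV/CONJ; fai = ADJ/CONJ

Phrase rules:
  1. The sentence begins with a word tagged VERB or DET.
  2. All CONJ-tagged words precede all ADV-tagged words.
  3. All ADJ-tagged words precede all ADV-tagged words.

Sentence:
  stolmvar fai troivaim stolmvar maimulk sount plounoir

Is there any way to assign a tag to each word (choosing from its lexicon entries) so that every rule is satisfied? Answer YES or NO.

NO

Candidates per position — 1:stolmvar {ADV}; 2:fai {ADJ,CONJ}; 3:troivaim {ADV,CONJ}; 4:stolmvar {ADV}; 5:maimulk {VERB,ADJ}; 6:sount {DET,ADV}; 7:plounoir {DET}.
Rule 1 cannot be satisfied by any choice of tags from the lexicon.
So there is no consistent tagging.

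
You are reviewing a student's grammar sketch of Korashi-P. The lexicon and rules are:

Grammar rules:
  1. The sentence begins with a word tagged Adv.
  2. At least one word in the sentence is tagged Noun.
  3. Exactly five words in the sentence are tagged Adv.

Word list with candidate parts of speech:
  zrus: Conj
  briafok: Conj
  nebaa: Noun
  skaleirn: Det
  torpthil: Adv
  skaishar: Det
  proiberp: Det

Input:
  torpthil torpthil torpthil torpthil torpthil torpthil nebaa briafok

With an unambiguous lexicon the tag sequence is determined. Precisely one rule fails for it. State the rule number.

3

Fixed tagging: Adv Adv Adv Adv Adv Adv Noun Conj.
Rule check: R1 ✓, R2 ✓, R3 ✗.
Only rule 3 fails.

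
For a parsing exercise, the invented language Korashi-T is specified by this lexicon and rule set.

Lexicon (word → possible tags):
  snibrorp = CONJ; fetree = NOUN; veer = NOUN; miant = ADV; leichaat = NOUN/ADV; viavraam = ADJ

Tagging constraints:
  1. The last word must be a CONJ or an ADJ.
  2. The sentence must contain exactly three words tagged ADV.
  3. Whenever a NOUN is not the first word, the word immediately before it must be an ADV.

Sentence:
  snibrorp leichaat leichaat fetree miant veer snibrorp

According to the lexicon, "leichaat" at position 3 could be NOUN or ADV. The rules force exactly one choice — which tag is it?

Candidates per position — 1:snibrorp {CONJ}; 2:leichaat {NOUN,ADV}; 3:leichaat {NOUN,ADV}; 4:fetree {NOUN}; 5:miant {ADV}; 6:veer {NOUN}; 7:snibrorp {CONJ}.
Word 2 cannot be NOUN — rule 2 would then fail for every completion. It is ADV.
Word 3 cannot be NOUN — rule 2 would then fail for every completion. It is ADV.
So the tagging must be: CONJ ADV ADV NOUN ADV NOUN CONJ.
Verifying each rule — rule 1 ok; rule 2 ok; rule 3 ok.

ADV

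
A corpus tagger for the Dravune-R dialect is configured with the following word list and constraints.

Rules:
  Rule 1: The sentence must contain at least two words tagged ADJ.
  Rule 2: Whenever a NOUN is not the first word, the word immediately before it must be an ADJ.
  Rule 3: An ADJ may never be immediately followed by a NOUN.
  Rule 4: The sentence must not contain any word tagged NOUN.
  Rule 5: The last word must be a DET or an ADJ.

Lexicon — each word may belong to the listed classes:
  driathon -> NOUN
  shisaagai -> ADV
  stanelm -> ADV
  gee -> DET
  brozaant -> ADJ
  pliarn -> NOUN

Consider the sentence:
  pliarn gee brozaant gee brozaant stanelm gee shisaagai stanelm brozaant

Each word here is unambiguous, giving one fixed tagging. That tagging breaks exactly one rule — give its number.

4

Fixed tagging: NOUN DET ADJ DET ADJ ADV DET ADV ADV ADJ.
Rule check: R1 ok, R2 ok, R3 ok, R4 fails, R5 ok.
Only rule 4 fails.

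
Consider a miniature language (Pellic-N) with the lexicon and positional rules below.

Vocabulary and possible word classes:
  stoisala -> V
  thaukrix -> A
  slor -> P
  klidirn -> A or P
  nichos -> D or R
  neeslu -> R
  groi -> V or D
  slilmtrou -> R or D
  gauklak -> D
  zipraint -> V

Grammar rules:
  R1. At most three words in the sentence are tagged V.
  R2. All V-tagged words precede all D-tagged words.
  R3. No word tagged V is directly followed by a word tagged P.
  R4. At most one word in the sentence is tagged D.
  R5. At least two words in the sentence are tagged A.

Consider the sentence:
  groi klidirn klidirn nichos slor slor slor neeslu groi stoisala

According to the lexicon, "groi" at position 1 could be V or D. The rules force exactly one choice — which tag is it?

V

Candidates per position — 1:groi {V,D}; 2:klidirn {A,P}; 3:klidirn {A,P}; 4:nichos {D,R}; 5:slor {P}; 6:slor {P}; 7:slor {P}; 8:neeslu {R}; 9:groi {V,D}; 10:stoisala {V}.
Position 1: tagging it D would leave rule 2 unsatisfiable, so it must be V.
Position 2: tagging it P would leave rule 3 unsatisfiable, so it must be A.
Position 3: tagging it P would leave rule 5 unsatisfiable, so it must be A.
Position 4: tagging it D would leave rule 2 unsatisfiable, so it must be R.
Position 9: tagging it D would leave rule 2 unsatisfiable, so it must be V.
So the tagging must be: V A A R P P P R V V.
Verifying each rule — rule 1 satisfied; rule 2 satisfied; rule 3 satisfied; rule 4 satisfied; rule 5 satisfied.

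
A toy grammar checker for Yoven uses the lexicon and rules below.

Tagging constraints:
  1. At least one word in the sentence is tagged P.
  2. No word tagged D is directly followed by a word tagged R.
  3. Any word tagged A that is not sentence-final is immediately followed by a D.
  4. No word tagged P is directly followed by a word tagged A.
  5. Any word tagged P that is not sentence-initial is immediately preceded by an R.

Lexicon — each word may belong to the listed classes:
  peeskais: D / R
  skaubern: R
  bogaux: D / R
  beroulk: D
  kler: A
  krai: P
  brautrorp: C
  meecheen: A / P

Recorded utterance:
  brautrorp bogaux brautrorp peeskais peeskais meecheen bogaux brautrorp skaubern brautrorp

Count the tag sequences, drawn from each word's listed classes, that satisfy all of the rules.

4

Candidates per position — 1:brautrorp {C}; 2:bogaux {D,R}; 3:brautrorp {C}; 4:peeskais {D,R}; 5:peeskais {D,R}; 6:meecheen {A,P}; 7:bogaux {D,R}; 8:brautrorp {C}; 9:skaubern {R}; 10:brautrorp {C}.
There are 32 candidate sequences in total.
The sequences that satisfy every rule: C D C R R P D C R C; C D C R R P R C R C; C R C R R P D C R C; C R C R R P R C R C.
Count = 4.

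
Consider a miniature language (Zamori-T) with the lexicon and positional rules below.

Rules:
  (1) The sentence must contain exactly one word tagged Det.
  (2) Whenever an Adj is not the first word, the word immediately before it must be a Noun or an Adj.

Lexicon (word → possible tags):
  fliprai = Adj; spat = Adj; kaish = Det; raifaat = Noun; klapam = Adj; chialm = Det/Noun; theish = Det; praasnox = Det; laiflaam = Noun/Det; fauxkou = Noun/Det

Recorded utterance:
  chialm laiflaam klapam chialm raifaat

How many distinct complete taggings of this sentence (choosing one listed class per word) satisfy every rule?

Candidates per position — 1:chialm {Det,Noun}; 2:laiflaam {Noun,Det}; 3:klapam {Adj}; 4:chialm {Det,Noun}; 5:raifaat {Noun}.
There are 8 candidate sequences in total.
The sequences that satisfy every rule: Det Noun Adj Noun Noun; Noun Noun Adj Det Noun.
Count = 2.

2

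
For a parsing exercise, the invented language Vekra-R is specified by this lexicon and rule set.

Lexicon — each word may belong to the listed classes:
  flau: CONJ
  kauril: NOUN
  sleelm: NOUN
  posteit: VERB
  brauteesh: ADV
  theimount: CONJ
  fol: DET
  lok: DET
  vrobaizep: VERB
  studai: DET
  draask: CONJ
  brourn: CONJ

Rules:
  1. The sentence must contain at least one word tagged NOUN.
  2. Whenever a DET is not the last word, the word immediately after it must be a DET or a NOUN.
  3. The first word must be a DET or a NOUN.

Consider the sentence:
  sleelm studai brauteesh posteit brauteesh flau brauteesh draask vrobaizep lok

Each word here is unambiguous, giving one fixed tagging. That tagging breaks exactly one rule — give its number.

2

Fixed tagging: NOUN DET ADV VERB ADV CONJ ADV CONJ VERB DET.
Checking each rule: R1 ok, R2 fails, R3 ok.
Only rule 2 fails.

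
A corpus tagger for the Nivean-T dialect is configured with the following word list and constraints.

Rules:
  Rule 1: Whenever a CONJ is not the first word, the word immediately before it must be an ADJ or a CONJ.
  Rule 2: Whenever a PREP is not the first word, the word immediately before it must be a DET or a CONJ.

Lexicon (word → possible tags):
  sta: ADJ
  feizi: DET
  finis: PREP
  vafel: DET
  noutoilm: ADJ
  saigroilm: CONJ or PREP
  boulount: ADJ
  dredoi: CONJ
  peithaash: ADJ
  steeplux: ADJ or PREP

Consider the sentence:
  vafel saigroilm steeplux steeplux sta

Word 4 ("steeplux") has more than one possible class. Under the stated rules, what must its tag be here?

ADJ

Candidates per position — 1:vafel {DET}; 2:saigroilm {CONJ,PREP}; 3:steeplux {ADJ,PREP}; 4:steeplux {ADJ,PREP}; 5:sta {ADJ}.
If word 2 were CONJ, no tagging could satisfy rule 1; so word 2 is PREP.
If word 3 were PREP, no tagging could satisfy rule 2; so word 3 is ADJ.
If word 4 were PREP, no tagging could satisfy rule 2; so word 4 is ADJ.
The only consistent sequence is: DET PREP ADJ ADJ ADJ.
Checking: rule 1 ok; rule 2 ok.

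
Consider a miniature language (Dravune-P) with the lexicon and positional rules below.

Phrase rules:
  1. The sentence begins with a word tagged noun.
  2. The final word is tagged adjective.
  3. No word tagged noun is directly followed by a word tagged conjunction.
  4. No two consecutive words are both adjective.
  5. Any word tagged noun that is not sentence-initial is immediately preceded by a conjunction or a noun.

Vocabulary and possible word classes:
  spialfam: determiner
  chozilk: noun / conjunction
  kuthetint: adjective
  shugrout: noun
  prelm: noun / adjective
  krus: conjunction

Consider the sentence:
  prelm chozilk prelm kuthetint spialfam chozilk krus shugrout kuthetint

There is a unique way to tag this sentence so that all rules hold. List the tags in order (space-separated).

noun noun noun adjective determiner conjunction conjunction noun adjective

Candidates per position — 1:prelm {noun,adjective}; 2:chozilk {noun,conjunction}; 3:prelm {noun,adjective}; 4:kuthetint {adjective}; 5:spialfam {determiner}; 6:chozilk {noun,conjunction}; 7:krus {conjunction}; 8:shugrout {noun}; 9:kuthetint {adjective}.
Word 1 cannot be adjective — rule 1 would then fail for every completion. It is noun.
Word 2 cannot be conjunction — rule 3 would then fail for every completion. It is noun.
Word 3 cannot be adjective — rule 4 would then fail for every completion. It is noun.
Word 6 cannot be noun — rule 3 would then fail for every completion. It is conjunction.
So the tagging must be: noun noun noun adjective determiner conjunction conjunction noun adjective.
Check: rule 1 ok; rule 2 ok; rule 3 ok; rule 4 ok; rule 5 ok.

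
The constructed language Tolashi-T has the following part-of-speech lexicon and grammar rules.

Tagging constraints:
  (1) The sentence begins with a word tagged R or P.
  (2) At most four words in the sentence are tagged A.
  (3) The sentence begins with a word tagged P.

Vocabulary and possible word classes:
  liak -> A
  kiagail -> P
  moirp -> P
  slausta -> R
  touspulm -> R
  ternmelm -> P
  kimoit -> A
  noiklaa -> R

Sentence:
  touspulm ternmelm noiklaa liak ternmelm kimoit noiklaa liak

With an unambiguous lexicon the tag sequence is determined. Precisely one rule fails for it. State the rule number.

3

Fixed tagging: R P R A P A R A.
Checking each rule: R1 ✓, R2 ✓, R3 ✗.
Only rule 3 fails.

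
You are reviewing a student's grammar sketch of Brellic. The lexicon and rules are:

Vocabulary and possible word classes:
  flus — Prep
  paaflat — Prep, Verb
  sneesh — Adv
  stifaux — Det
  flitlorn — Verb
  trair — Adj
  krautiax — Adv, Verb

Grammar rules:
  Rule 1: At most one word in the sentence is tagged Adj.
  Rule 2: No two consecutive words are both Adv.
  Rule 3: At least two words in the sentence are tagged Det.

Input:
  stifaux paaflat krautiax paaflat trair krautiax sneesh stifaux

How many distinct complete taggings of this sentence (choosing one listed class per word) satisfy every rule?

Candidates per position — 1:stifaux {Det}; 2:paaflat {Prep,Verb}; 3:krautiax {Adv,Verb}; 4:paaflat {Prep,Verb}; 5:trair {Adj}; 6:krautiax {Adv,Verb}; 7:sneesh {Adv}; 8:stifaux {Det}.
There are 16 candidate sequences in total.
Checking each against the rules leaves 8 sequences.
Count = 8.

8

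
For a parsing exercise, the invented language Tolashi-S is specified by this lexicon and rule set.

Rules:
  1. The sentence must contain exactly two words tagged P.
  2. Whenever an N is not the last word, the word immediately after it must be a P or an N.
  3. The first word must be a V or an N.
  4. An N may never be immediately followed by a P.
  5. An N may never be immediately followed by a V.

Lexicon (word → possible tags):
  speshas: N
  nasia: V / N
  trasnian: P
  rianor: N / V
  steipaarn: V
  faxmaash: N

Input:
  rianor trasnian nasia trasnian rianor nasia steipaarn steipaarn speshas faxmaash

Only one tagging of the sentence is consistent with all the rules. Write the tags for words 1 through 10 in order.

Candidates per position — 1:rianor {N,V}; 2:trasnian {P}; 3:nasia {V,N}; 4:trasnian {P}; 5:rianor {N,V}; 6:nasia {V,N}; 7:steipaarn {V}; 8:steipaarn {V}; 9:speshas {N}; 10:faxmaash {N}.
Word 1 cannot be N — rule 4 would then fail for every completion. It is V.
Word 3 cannot be N — rule 4 would then fail for every completion. It is V.
Word 5 cannot be N — rule 2 would then fail for every completion. It is V.
Word 6 cannot be N — rule 2 would then fail for every completion. It is V.
That leaves exactly one tagging: V P V P V V V V N N.
Verifying each rule — rule 1 holds; rule 2 holds; rule 3 holds; rule 4 holds; rule 5 holds.

V P V P V V V V N N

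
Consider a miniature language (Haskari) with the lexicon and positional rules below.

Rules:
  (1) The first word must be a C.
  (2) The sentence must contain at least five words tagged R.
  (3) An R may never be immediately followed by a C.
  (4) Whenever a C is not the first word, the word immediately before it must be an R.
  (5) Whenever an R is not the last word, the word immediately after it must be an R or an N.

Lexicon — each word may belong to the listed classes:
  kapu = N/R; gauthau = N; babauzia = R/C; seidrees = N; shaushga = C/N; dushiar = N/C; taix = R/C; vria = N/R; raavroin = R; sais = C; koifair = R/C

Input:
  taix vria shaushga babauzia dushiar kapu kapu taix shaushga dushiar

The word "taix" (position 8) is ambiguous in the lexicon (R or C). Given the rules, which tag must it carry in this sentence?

Candidates per position — 1:taix {R,C}; 2:vria {N,R}; 3:shaushga {C,N}; 4:babauzia {R,C}; 5:dushiar {N,C}; 6:kapu {N,R}; 7:kapu {N,R}; 8:taix {R,C}; 9:shaushga {C,N}; 10:dushiar {N,C}.
Position 1: R is ruled out by rule 1; that leaves C.
Position 2: N is ruled out by rule 2; that leaves R.
Position 3: C is ruled out by rule 3; that leaves N.
Position 4: C is ruled out by rule 2; that leaves R.
Position 5: C is ruled out by rule 3; that leaves N.
Position 6: N is ruled out by rule 2; that leaves R.
Position 7: N is ruled out by rule 2; that leaves R.
Position 8: C is ruled out by rule 2; that leaves R.
Position 9: C is ruled out by rule 3; that leaves N.
Position 10: C is ruled out by rule 4; that leaves N.
That leaves exactly one tagging: C R N R N R R R N N.
Rule-by-rule: rule 1 ok; rule 2 ok; rule 3 ok; rule 4 ok; rule 5 ok.

R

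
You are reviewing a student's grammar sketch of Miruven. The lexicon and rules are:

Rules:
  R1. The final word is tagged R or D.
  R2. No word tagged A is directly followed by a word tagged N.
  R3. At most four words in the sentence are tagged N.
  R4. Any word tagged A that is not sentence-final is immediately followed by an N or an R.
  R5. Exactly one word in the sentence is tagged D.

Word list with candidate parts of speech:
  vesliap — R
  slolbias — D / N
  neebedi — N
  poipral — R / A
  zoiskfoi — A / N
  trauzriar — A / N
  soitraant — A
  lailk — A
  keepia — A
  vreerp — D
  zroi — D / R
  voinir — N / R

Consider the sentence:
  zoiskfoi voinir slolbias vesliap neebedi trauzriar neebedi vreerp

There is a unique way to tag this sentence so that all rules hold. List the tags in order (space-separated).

A R N R N N N D

Candidates per position — 1:zoiskfoi {A,N}; 2:voinir {N,R}; 3:slolbias {D,N}; 4:vesliap {R}; 5:neebedi {N}; 6:trauzriar {A,N}; 7:neebedi {N}; 8:vreerp {D}.
At position 3, choosing D makes rule 5 impossible to satisfy; hence N.
At position 6, choosing A makes rule 2 impossible to satisfy; hence N.
At position 1, choosing N makes rule 3 impossible to satisfy; hence A.
At position 2, choosing N makes rule 2 impossible to satisfy; hence R.
The unique satisfying tagging is: A R N R N N N D.
Rule-by-rule: rule 1 satisfied; rule 2 satisfied; rule 3 satisfied; rule 4 satisfied; rule 5 satisfied.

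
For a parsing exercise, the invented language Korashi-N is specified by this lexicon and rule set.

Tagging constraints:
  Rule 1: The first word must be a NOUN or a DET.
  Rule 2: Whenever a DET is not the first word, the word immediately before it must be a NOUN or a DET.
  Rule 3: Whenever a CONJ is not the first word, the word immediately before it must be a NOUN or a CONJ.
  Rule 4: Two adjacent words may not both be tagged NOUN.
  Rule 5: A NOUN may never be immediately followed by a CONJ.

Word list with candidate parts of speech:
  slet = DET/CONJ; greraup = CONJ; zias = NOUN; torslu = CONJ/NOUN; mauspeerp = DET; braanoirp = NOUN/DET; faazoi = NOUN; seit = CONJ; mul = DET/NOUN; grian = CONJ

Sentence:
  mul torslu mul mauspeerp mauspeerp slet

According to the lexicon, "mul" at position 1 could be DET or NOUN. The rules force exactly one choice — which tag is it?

DET

Candidates per position — 1:mul {DET,NOUN}; 2:torslu {CONJ,NOUN}; 3:mul {DET,NOUN}; 4:mauspeerp {DET}; 5:mauspeerp {DET}; 6:slet {DET,CONJ}.
Word 6 cannot be CONJ — rule 3 would then fail for every completion. It is DET.
Position 1: the remaining choice is settled jointly with positions 2, 3 — only DET at position 1 is part of a tagging that satisfies every rule.
That leaves exactly one tagging: DET NOUN DET DET DET DET.
Verifying each rule — rule 1 satisfied; rule 2 satisfied; rule 3 satisfied; rule 4 satisfied; rule 5 satisfied.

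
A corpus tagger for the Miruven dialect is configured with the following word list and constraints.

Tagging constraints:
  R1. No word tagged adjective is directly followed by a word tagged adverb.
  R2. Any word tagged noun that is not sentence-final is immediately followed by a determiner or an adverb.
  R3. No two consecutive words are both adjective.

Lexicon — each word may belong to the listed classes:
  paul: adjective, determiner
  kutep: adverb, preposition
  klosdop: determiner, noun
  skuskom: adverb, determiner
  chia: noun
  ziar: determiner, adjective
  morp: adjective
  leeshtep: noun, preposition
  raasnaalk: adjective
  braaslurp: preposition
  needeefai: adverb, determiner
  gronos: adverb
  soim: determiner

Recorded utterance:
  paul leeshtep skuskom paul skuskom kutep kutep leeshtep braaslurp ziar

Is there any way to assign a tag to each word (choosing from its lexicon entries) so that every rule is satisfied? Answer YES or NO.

Candidates per position — 1:paul {adjective,determiner}; 2:leeshtep {noun,preposition}; 3:skuskom {adverb,determiner}; 4:paul {adjective,determiner}; 5:skuskom {adverb,determiner}; 6:kutep {adverb,preposition}; 7:kutep {adverb,preposition}; 8:leeshtep {noun,preposition}; 9:braaslurp {preposition}; 10:ziar {determiner,adjective}.
One satisfying assignment: adjective preposition determiner adjective determiner adverb preposition preposition preposition determiner.
Check: rule 1 satisfied; rule 2 satisfied; rule 3 satisfied.

YES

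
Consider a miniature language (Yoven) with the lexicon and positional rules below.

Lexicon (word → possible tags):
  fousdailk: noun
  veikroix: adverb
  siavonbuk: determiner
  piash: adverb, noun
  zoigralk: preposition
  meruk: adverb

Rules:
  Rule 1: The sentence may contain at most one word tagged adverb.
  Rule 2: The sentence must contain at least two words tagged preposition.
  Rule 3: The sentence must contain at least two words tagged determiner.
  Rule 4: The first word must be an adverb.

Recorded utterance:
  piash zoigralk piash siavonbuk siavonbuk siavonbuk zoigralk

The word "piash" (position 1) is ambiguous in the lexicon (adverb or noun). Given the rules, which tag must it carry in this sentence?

Candidates per position — 1:piash {adverb,noun}; 2:zoigralk {preposition}; 3:piash {adverb,noun}; 4:siavonbuk {determiner}; 5:siavonbuk {determiner}; 6:siavonbuk {determiner}; 7:zoigralk {preposition}.
If word 1 were noun, no tagging could satisfy rule 4; so word 1 is adverb.
If word 3 were adverb, no tagging could satisfy rule 1; so word 3 is noun.
The unique satisfying tagging is: adverb preposition noun determiner determiner determiner preposition.
Verifying each rule — rule 1 ✓; rule 2 ✓; rule 3 ✓; rule 4 ✓.

adverb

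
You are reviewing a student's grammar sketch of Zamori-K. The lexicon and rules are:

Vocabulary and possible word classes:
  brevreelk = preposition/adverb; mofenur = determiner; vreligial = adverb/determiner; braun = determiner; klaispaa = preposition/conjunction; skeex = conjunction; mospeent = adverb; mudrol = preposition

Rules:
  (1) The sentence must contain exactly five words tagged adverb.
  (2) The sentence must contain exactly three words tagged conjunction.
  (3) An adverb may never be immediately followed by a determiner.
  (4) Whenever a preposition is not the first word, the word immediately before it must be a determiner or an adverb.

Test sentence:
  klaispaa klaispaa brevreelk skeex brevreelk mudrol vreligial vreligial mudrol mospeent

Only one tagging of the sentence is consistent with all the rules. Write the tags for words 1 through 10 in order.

conjunction conjunction adverb conjunction adverb preposition adverb adverb preposition adverb

Candidates per position — 1:klaispaa {preposition,conjunction}; 2:klaispaa {preposition,conjunction}; 3:brevreelk {preposition,adverb}; 4:skeex {conjunction}; 5:brevreelk {preposition,adverb}; 6:mudrol {preposition}; 7:vreligial {adverb,determiner}; 8:vreligial {adverb,determiner}; 9:mudrol {preposition}; 10:mospeent {adverb}.
Position 1: tagging it preposition would leave rule 2 unsatisfiable, so it must be conjunction.
Position 2: tagging it preposition would leave rule 2 unsatisfiable, so it must be conjunction.
Position 3: tagging it preposition would leave rule 1 unsatisfiable, so it must be adverb.
Position 5: tagging it preposition would leave rule 1 unsatisfiable, so it must be adverb.
Position 7: tagging it determiner would leave rule 1 unsatisfiable, so it must be adverb.
Position 8: tagging it determiner would leave rule 1 unsatisfiable, so it must be adverb.
The unique satisfying tagging is: conjunction conjunction adverb conjunction adverb preposition adverb adverb preposition adverb.
Verifying each rule — rule 1 satisfied; rule 2 satisfied; rule 3 satisfied; rule 4 satisfied.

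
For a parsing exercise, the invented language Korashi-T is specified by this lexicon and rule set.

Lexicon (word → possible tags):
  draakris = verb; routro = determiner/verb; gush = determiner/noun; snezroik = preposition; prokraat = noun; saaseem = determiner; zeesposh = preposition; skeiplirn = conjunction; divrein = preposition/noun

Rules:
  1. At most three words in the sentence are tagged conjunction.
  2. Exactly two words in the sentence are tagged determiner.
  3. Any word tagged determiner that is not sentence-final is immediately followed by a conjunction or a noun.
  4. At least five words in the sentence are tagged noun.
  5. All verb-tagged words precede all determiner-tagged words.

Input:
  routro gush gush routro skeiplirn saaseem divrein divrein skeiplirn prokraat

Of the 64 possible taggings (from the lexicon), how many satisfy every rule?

1

Candidates per position — 1:routro {determiner,verb}; 2:gush {determiner,noun}; 3:gush {determiner,noun}; 4:routro {determiner,verb}; 5:skeiplirn {conjunction}; 6:saaseem {determiner}; 7:divrein {preposition,noun}; 8:divrein {preposition,noun}; 9:skeiplirn {conjunction}; 10:prokraat {noun}.
There are 64 candidate sequences in total.
The sequences that satisfy every rule: verb noun noun determiner conjunction determiner noun noun conjunction noun.
Count = 1.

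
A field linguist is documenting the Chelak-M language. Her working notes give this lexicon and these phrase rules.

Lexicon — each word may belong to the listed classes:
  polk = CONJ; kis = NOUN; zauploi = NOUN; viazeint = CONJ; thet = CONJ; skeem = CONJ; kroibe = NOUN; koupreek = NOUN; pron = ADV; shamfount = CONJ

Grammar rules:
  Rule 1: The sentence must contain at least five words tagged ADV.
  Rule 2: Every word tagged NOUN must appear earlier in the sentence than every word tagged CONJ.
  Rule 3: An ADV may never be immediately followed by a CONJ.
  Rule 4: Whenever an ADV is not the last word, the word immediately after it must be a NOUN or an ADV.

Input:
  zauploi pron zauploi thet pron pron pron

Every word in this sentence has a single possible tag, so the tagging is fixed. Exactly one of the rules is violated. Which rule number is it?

Fixed tagging: NOUN ADV NOUN CONJ ADV ADV ADV.
Applying the rules: R1 fails, R2 ok, R3 ok, R4 ok.
Only rule 1 fails.

1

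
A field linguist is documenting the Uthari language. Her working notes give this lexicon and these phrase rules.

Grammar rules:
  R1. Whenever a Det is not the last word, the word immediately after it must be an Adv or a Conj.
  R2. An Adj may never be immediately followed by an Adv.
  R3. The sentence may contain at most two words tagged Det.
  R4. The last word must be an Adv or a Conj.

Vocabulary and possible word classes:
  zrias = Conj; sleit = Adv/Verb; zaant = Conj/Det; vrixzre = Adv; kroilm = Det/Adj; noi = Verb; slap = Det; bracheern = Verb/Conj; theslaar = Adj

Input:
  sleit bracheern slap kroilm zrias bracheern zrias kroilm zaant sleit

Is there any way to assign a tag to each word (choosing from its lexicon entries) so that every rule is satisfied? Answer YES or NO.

NO

Candidates per position — 1:sleit {Adv,Verb}; 2:bracheern {Verb,Conj}; 3:slap {Det}; 4:kroilm {Det,Adj}; 5:zrias {Conj}; 6:bracheern {Verb,Conj}; 7:zrias {Conj}; 8:kroilm {Det,Adj}; 9:zaant {Conj,Det}; 10:sleit {Adv,Verb}.
Rule 1 cannot be satisfied by any choice of tags from the lexicon.
So there is no consistent tagging.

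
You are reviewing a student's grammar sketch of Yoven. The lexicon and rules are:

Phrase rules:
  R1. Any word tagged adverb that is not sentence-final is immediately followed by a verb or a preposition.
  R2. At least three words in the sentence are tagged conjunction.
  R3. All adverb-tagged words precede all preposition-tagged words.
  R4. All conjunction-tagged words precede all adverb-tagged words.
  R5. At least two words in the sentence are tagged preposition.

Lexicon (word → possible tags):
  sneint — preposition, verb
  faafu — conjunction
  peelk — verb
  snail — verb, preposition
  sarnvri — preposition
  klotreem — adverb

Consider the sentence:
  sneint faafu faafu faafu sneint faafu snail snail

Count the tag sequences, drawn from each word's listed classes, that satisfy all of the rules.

Candidates per position — 1:sneint {preposition,verb}; 2:faafu {conjunction}; 3:faafu {conjunction}; 4:faafu {conjunction}; 5:sneint {preposition,verb}; 6:faafu {conjunction}; 7:snail {verb,preposition}; 8:snail {verb,preposition}.
There are 16 candidate sequences in total.
Checking each against the rules leaves 11 sequences.
Count = 11.

11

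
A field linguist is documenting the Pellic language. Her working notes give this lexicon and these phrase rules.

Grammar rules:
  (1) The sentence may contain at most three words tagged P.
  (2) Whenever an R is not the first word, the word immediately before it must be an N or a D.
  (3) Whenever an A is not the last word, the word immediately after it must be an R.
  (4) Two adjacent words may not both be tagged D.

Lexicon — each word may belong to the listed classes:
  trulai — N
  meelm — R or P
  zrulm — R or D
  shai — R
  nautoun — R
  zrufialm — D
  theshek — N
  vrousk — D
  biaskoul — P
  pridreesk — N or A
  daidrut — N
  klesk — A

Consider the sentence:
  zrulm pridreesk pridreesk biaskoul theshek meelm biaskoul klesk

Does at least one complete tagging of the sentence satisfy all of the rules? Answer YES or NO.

YES

Candidates per position — 1:zrulm {R,D}; 2:pridreesk {N,A}; 3:pridreesk {N,A}; 4:biaskoul {P}; 5:theshek {N}; 6:meelm {R,P}; 7:biaskoul {P}; 8:klesk {A}.
One satisfying assignment: D N N P N P P A.
Check: rule 1 satisfied; rule 2 satisfied; rule 3 satisfied; rule 4 satisfied.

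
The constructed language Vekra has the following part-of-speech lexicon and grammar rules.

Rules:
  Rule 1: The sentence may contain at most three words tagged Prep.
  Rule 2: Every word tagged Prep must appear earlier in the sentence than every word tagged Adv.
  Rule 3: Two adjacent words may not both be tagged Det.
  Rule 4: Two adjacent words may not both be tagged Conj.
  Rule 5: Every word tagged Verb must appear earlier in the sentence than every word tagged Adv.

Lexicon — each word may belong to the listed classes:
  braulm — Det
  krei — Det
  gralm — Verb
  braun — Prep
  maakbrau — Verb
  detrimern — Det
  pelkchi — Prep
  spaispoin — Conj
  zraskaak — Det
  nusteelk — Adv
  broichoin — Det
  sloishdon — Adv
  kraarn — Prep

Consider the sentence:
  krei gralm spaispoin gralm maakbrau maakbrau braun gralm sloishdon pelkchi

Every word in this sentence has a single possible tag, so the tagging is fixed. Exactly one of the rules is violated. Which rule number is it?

Fixed tagging: Det Verb Conj Verb Verb Verb Prep Verb Adv Prep.
Rule check: R1 holds, R2 violated, R3 holds, R4 holds, R5 holds.
Only rule 2 fails.

2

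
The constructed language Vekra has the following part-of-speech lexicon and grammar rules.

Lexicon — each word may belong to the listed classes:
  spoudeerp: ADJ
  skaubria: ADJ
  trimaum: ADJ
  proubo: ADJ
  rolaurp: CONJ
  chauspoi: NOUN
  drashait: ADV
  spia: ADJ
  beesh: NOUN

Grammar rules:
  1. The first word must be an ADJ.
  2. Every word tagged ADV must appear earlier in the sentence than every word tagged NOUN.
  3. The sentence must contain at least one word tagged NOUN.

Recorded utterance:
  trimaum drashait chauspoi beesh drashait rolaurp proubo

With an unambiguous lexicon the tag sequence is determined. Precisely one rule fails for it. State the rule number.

Fixed tagging: ADJ ADV NOUN NOUN ADV CONJ ADJ.
Rule check: R1 ok, R2 fails, R3 ok.
Only rule 2 fails.

2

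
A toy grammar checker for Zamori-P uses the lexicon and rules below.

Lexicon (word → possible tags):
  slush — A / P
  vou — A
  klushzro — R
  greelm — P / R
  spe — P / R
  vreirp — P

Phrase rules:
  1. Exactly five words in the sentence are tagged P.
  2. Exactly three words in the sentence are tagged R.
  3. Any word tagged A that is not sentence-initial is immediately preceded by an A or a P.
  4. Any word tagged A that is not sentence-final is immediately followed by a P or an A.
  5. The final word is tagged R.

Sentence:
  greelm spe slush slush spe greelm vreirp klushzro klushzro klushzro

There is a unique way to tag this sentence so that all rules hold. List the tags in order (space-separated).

Candidates per position — 1:greelm {P,R}; 2:spe {P,R}; 3:slush {A,P}; 4:slush {A,P}; 5:spe {P,R}; 6:greelm {P,R}; 7:vreirp {P}; 8:klushzro {R}; 9:klushzro {R}; 10:klushzro {R}.
At position 1, choosing R makes rule 2 impossible to satisfy; hence P.
At position 2, choosing R makes rule 2 impossible to satisfy; hence P.
At position 5, choosing R makes rule 2 impossible to satisfy; hence P.
At position 6, choosing R makes rule 2 impossible to satisfy; hence P.
At position 3, choosing P makes rule 1 impossible to satisfy; hence A.
At position 4, choosing P makes rule 1 impossible to satisfy; hence A.
So the tagging must be: P P A A P P P R R R.
Rule-by-rule: rule 1 holds; rule 2 holds; rule 3 holds; rule 4 holds; rule 5 holds.

P P A A P P P R R R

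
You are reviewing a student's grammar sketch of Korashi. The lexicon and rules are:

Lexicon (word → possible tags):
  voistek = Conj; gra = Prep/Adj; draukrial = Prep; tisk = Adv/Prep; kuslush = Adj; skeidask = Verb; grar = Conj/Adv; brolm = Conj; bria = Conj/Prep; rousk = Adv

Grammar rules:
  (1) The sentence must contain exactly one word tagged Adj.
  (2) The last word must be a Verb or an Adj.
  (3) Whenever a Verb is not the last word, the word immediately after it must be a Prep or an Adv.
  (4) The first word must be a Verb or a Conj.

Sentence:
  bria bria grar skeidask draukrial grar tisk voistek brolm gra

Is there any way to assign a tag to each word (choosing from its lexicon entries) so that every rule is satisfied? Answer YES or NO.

Candidates per position — 1:bria {Conj,Prep}; 2:bria {Conj,Prep}; 3:grar {Conj,Adv}; 4:skeidask {Verb}; 5:draukrial {Prep}; 6:grar {Conj,Adv}; 7:tisk {Adv,Prep}; 8:voistek {Conj}; 9:brolm {Conj}; 10:gra {Prep,Adj}.
One satisfying assignment: Conj Prep Conj Verb Prep Adv Prep Conj Conj Adj.
Check: rule 1 ✓; rule 2 ✓; rule 3 ✓; rule 4 ✓.

YES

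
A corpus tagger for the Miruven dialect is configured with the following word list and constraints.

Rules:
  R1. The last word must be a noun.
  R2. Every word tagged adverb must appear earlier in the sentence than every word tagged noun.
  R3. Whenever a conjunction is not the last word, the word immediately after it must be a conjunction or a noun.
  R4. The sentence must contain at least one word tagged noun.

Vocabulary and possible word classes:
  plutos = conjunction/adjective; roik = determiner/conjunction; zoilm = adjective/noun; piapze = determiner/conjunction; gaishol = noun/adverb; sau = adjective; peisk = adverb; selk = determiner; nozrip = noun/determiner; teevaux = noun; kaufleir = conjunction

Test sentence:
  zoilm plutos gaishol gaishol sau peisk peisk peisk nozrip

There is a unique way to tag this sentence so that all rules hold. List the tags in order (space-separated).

adjective adjective adverb adverb adjective adverb adverb adverb noun

Candidates per position — 1:zoilm {adjective,noun}; 2:plutos {conjunction,adjective}; 3:gaishol {noun,adverb}; 4:gaishol {noun,adverb}; 5:sau {adjective}; 6:peisk {adverb}; 7:peisk {adverb}; 8:peisk {adverb}; 9:nozrip {noun,determiner}.
Position 1: tagging it noun would leave rule 2 unsatisfiable, so it must be adjective.
Position 3: tagging it noun would leave rule 2 unsatisfiable, so it must be adverb.
Position 4: tagging it noun would leave rule 2 unsatisfiable, so it must be adverb.
Position 9: tagging it determiner would leave rule 1 unsatisfiable, so it must be noun.
Position 2: tagging it conjunction would leave rule 3 unsatisfiable, so it must be adjective.
The only consistent sequence is: adjective adjective adverb adverb adjective adverb adverb adverb noun.
Verifying each rule — rule 1 satisfied; rule 2 satisfied; rule 3 satisfied; rule 4 satisfied.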